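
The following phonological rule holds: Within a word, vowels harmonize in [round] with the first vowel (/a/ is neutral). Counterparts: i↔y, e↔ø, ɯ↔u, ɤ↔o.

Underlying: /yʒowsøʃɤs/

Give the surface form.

[yʒowsøʃos]

/ɤ/ harmonizes with /y/ ([+round]) → [o]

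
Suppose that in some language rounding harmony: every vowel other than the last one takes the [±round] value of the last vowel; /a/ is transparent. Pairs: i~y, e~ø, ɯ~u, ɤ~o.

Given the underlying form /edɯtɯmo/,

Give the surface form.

/e/ harmonizes with /o/ ([+round]) → [ø]
/ɯ/ harmonizes with /o/ ([+round]) → [u]
/ɯ/ harmonizes with /o/ ([+round]) → [u]

[ødutumo]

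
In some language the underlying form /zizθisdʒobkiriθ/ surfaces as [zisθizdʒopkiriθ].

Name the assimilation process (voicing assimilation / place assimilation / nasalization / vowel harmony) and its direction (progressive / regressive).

/z/→[s] /s/→[z] /b/→[p].
Each target copies a feature from the following segment, so the direction is regressive.

voicing assimilation, regressive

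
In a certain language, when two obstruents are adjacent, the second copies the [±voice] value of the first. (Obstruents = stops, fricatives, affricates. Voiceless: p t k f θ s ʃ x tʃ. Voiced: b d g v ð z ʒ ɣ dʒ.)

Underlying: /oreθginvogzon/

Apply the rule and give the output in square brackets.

[oreθkinvogzon]

/g/ after /θ/ (voiceless) → [k]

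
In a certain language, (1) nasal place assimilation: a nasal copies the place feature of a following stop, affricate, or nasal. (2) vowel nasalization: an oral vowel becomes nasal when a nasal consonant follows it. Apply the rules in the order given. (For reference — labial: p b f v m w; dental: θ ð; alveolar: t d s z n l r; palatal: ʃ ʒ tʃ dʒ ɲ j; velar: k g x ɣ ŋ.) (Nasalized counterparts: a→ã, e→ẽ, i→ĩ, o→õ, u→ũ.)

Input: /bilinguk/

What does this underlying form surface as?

[bilĩŋguk]

Rule 1: /n/ before /g/ (velar) → [ŋ]
After rule 1: biliŋguk
Rule 2: /i/ before nasal /ŋ/ → [ĩ]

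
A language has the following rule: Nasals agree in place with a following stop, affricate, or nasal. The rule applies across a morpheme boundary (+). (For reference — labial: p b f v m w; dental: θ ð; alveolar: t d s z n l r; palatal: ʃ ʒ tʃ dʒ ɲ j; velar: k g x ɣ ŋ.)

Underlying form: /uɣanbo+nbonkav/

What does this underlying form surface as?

/n/ before /b/ (labial) → [m]
/n/ before /b/ (labial) → [m]
/n/ before /k/ (velar) → [ŋ]

[uɣambo+mboŋkav]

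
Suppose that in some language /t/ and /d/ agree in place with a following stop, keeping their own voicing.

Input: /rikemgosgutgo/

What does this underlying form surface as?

/t/ before /g/ (velar) → [k]

[rikemgosgukgo]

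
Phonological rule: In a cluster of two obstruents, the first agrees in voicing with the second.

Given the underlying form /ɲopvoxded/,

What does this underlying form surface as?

/p/ before /v/ (voiced) → [b]
/x/ before /d/ (voiced) → [ɣ]

[ɲobvoɣded]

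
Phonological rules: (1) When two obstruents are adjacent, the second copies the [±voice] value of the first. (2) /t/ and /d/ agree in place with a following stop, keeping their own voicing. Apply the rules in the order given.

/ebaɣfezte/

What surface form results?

Rule 1: /f/ after /ɣ/ (voiced) → [v]
Rule 1: /t/ after /z/ (voiced) → [d]
After rule 1: ebaɣvezde
Rule 2: no segment meets the rule's conditions; no change.

[ebaɣvezde]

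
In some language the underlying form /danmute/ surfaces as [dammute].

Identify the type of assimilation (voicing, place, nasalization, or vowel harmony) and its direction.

/n/→[m].
Each target copies a feature from the following segment, so the direction is regressive.

place assimilation, regressive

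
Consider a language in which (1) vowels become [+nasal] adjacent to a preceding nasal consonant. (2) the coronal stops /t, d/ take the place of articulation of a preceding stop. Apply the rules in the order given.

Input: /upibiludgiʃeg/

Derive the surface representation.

[upibiludgiʃeg]

Rule 1: no segment meets the rule's conditions; no change.
After rule 1: upibiludgiʃeg
Rule 2: no segment meets the rule's conditions; no change.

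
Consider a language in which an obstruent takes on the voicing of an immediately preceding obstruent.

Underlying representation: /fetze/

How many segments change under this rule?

1

/z/ after /t/ (voiceless) → [s]
1 segment changes.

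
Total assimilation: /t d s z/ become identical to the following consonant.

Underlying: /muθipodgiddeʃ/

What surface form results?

[muθipoggiddeʃ]

/d/ before /g/ → [g] (total assimilation)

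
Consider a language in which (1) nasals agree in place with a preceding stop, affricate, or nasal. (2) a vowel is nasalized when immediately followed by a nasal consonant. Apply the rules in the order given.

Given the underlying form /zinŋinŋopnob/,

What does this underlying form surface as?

Rule 1: /ŋ/ after /n/ (alveolar) → [n]
Rule 1: /ŋ/ after /n/ (alveolar) → [n]
Rule 1: /n/ after /p/ (labial) → [m]
After rule 1: zinninnopmob
Rule 2: /i/ before nasal /n/ → [ĩ]
Rule 2: /i/ before nasal /n/ → [ĩ]

[zĩnnĩnnopmob]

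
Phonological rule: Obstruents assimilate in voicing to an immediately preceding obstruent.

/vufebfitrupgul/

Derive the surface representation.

[vufebvitrupkul]

/f/ after /b/ (voiced) → [v]
/g/ after /p/ (voiceless) → [k]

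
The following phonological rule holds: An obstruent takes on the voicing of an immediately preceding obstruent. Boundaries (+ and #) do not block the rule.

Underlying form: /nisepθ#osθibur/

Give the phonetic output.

[nisepθ#osθibur]

no segment meets the rule's conditions; no change.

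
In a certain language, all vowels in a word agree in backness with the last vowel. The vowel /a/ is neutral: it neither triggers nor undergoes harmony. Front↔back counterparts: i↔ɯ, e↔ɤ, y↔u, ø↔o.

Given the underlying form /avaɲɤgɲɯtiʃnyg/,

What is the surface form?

[avaɲegɲitiʃnyg]

/ɤ/ harmonizes with /y/ ([-back]) → [e]
/ɯ/ harmonizes with /y/ ([-back]) → [i]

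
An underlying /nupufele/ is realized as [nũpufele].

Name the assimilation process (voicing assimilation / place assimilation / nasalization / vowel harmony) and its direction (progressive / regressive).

/u/→[ũ].
Each target copies a feature from the preceding segment, so the direction is progressive.

nasalization, progressive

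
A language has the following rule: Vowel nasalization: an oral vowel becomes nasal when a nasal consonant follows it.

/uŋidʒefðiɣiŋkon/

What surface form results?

/u/ before nasal /ŋ/ → [ũ]
/i/ before nasal /ŋ/ → [ĩ]
/o/ before nasal /n/ → [õ]

[ũŋidʒefðiɣĩŋkõn]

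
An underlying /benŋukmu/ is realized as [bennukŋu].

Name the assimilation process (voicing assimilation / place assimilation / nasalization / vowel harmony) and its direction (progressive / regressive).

place assimilation, progressive

/ŋ/→[n] /m/→[ŋ].
Each target copies a feature from the preceding segment, so the direction is progressive.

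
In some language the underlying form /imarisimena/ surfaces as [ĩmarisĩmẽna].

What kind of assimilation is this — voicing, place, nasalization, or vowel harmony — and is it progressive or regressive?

nasalization, regressive

/i/→[ĩ] /i/→[ĩ] /e/→[ẽ].
Each target copies a feature from the following segment, so the direction is regressive.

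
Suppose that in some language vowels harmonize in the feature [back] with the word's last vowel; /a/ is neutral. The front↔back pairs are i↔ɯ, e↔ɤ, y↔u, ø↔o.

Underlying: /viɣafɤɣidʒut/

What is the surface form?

[vɯɣafɤɣɯdʒut]

/i/ harmonizes with /u/ ([+back]) → [ɯ]
/i/ harmonizes with /u/ ([+back]) → [ɯ]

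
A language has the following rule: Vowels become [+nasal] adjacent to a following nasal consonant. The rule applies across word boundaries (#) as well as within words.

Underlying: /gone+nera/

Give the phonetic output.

/o/ before nasal /n/ → [õ]
/e/ before nasal /n/ → [ẽ]

[gõnẽ+nera]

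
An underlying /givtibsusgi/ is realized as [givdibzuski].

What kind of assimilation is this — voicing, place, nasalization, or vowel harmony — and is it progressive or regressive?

voicing assimilation, progressive

/t/→[d] /s/→[z] /g/→[k].
Each target copies a feature from the preceding segment, so the direction is progressive.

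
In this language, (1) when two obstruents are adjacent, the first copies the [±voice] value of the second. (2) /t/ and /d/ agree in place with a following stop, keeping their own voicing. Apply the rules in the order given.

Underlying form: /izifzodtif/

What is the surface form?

[izivzottif]

Rule 1: /f/ before /z/ (voiced) → [v]
Rule 1: /d/ before /t/ (voiceless) → [t]
After rule 1: izivzottif
Rule 2: no segment meets the rule's conditions; no change.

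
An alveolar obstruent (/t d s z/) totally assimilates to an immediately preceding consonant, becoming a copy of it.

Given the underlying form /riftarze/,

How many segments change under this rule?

2

/t/ after /f/ → [f] (total assimilation)
/z/ after /r/ → [r] (total assimilation)
2 segments change.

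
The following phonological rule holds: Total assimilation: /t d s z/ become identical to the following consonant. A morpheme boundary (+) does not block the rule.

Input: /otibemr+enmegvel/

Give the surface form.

[otibemr+enmegvel]

no segment meets the rule's conditions; no change.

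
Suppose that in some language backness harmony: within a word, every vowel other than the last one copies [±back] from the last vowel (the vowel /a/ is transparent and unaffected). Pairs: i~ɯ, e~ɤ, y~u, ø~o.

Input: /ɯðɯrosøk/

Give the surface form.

/ɯ/ harmonizes with /ø/ ([-back]) → [i]
/ɯ/ harmonizes with /ø/ ([-back]) → [i]
/o/ harmonizes with /ø/ ([-back]) → [ø]

[iðirøsøk]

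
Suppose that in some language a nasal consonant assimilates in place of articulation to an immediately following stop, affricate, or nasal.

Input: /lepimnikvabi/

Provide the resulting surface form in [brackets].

[lepinnikvabi]

/m/ before /n/ (alveolar) → [n]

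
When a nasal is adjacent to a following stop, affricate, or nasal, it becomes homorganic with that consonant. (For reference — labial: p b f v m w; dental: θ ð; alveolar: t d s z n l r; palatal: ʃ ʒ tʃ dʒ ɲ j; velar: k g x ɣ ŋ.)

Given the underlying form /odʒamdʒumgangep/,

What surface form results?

[odʒaɲdʒuŋgaŋgep]

/m/ before /dʒ/ (palatal) → [ɲ]
/m/ before /g/ (velar) → [ŋ]
/n/ before /g/ (velar) → [ŋ]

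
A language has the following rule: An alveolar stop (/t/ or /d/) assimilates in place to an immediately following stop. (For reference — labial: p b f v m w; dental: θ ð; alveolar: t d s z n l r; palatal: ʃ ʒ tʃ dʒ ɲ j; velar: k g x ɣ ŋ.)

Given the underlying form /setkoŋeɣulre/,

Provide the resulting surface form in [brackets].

/t/ before /k/ (velar) → [k]

[sekkoŋeɣulre]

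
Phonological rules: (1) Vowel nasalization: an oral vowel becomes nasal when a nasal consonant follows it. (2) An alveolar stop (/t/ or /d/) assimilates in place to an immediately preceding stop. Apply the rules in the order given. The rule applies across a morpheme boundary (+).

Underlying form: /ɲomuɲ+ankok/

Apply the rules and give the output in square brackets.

[ɲõmũɲ+ãnkok]

Rule 1: /o/ before nasal /m/ → [õ]
Rule 1: /u/ before nasal /ɲ/ → [ũ]
Rule 1: /a/ before nasal /n/ → [ã]
After rule 1: ɲõmũɲ+ãnkok
Rule 2: no segment meets the rule's conditions; no change.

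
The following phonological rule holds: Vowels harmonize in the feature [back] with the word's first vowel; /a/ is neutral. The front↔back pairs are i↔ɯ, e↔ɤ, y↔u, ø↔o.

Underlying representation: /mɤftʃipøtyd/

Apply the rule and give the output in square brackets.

[mɤftʃɯpotud]

/i/ harmonizes with /ɤ/ ([+back]) → [ɯ]
/ø/ harmonizes with /ɤ/ ([+back]) → [o]
/y/ harmonizes with /ɤ/ ([+back]) → [u]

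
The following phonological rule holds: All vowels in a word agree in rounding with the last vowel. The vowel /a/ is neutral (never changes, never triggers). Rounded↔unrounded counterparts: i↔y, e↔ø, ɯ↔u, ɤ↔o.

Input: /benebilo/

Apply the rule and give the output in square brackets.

/e/ harmonizes with /o/ ([+round]) → [ø]
/e/ harmonizes with /o/ ([+round]) → [ø]
/i/ harmonizes with /o/ ([+round]) → [y]

[bønøbylo]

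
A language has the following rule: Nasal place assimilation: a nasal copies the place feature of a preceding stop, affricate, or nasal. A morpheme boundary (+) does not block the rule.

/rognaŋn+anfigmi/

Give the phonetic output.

/n/ after /g/ (velar) → [ŋ]
/n/ after /ŋ/ (velar) → [ŋ]
/m/ after /g/ (velar) → [ŋ]

[rogŋaŋŋ+anfigŋi]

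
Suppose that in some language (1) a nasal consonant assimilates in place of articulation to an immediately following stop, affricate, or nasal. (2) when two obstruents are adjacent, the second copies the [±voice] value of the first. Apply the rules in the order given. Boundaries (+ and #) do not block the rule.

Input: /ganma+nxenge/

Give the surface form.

Rule 1: /n/ before /m/ (labial) → [m]
Rule 1: /n/ before /g/ (velar) → [ŋ]
After rule 1: gamma+nxeŋge
Rule 2: no segment meets the rule's conditions; no change.

[gamma+nxeŋge]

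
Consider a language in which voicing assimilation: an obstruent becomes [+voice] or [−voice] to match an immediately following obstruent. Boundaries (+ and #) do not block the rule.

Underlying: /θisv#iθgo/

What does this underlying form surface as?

[θizv#iðgo]

/s/ before /v/ (voiced) → [z]
/θ/ before /g/ (voiced) → [ð]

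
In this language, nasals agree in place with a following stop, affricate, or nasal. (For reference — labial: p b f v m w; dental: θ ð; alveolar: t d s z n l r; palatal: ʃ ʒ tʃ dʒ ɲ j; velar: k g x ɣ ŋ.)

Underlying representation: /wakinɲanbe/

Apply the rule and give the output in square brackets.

/n/ before /ɲ/ (palatal) → [ɲ]
/n/ before /b/ (labial) → [m]

[wakiɲɲambe]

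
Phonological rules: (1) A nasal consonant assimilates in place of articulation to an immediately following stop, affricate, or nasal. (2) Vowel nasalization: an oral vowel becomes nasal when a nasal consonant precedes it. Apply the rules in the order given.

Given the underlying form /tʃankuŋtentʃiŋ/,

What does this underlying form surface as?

[tʃaŋkunteɲtʃiŋ]

Rule 1: /n/ before /k/ (velar) → [ŋ]
Rule 1: /ŋ/ before /t/ (alveolar) → [n]
Rule 1: /n/ before /tʃ/ (palatal) → [ɲ]
After rule 1: tʃaŋkunteɲtʃiŋ
Rule 2: no segment meets the rule's conditions; no change.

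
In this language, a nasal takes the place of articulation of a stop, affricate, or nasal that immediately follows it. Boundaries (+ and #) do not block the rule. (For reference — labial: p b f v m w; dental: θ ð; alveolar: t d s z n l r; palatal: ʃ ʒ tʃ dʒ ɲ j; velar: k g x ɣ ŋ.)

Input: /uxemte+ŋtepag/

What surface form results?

[uxente+ntepag]

/m/ before /t/ (alveolar) → [n]
/ŋ/ before /t/ (alveolar) → [n]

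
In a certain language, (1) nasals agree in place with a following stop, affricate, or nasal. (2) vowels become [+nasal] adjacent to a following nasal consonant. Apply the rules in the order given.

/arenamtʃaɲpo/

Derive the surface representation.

[arẽnãɲtʃãmpo]

Rule 1: /m/ before /tʃ/ (palatal) → [ɲ]
Rule 1: /ɲ/ before /p/ (labial) → [m]
After rule 1: arenaɲtʃampo
Rule 2: /e/ before nasal /n/ → [ẽ]
Rule 2: /a/ before nasal /ɲ/ → [ã]
Rule 2: /a/ before nasal /m/ → [ã]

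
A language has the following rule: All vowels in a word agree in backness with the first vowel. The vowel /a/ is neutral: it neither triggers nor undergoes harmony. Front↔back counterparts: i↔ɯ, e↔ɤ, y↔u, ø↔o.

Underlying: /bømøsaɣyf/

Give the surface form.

[bømøsaɣyf]

no segment meets the rule's conditions; no change.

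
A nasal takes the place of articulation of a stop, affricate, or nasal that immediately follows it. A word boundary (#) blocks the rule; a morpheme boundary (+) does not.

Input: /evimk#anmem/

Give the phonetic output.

[eviŋk#ammem]

/m/ before /k/ (velar) → [ŋ]
/n/ before /m/ (labial) → [m]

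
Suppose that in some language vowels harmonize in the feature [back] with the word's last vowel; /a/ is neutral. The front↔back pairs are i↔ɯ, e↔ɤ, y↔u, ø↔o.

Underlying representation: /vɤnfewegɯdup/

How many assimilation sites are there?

/e/ harmonizes with /u/ ([+back]) → [ɤ]
/e/ harmonizes with /u/ ([+back]) → [ɤ]
2 segments change.

2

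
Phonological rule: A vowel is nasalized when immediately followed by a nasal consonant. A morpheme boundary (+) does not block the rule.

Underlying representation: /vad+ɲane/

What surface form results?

/a/ before nasal /n/ → [ã]

[vad+ɲãne]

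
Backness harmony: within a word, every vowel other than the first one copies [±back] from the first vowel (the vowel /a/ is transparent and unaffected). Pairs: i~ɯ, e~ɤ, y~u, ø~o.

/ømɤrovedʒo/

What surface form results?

/ɤ/ harmonizes with /ø/ ([-back]) → [e]
/o/ harmonizes with /ø/ ([-back]) → [ø]
/o/ harmonizes with /ø/ ([-back]) → [ø]

[ømerøvedʒø]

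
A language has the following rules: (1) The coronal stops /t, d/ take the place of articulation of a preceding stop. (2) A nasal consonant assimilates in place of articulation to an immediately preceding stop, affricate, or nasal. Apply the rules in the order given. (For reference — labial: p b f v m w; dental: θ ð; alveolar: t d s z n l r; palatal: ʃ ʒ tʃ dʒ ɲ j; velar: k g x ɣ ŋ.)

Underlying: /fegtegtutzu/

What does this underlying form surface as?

[fegkegkutzu]

Rule 1: /t/ after /g/ (velar) → [k]
Rule 1: /t/ after /g/ (velar) → [k]
After rule 1: fegkegkutzu
Rule 2: no segment meets the rule's conditions; no change.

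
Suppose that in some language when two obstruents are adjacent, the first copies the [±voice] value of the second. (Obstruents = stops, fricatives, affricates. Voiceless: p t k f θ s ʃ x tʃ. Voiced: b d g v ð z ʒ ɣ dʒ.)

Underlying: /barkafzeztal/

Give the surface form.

/f/ before /z/ (voiced) → [v]
/z/ before /t/ (voiceless) → [s]

[barkavzestal]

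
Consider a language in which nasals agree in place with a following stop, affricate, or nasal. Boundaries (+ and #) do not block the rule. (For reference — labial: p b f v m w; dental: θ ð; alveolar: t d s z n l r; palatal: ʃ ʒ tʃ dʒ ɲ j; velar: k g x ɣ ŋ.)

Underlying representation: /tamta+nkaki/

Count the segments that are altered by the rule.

/m/ before /t/ (alveolar) → [n]
/n/ before /k/ (velar) → [ŋ]
2 segments change.

2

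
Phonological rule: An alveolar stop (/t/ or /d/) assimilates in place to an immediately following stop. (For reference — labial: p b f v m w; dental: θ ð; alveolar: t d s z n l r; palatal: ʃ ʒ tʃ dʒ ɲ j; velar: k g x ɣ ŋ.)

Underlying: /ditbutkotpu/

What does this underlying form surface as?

/t/ before /b/ (labial) → [p]
/t/ before /k/ (velar) → [k]
/t/ before /p/ (labial) → [p]

[dipbukkoppu]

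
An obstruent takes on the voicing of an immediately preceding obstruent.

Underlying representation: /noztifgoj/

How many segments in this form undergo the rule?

2

/t/ after /z/ (voiced) → [d]
/g/ after /f/ (voiceless) → [k]
2 segments change.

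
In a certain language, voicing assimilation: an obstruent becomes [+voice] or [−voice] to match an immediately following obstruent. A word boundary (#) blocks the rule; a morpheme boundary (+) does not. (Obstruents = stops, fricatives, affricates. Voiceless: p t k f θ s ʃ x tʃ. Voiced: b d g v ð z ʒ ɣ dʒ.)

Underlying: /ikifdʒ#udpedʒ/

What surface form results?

/f/ before /dʒ/ (voiced) → [v]
/d/ before /p/ (voiceless) → [t]

[ikivdʒ#utpedʒ]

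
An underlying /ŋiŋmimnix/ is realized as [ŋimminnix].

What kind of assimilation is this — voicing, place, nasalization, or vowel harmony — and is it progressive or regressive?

place assimilation, regressive

/ŋ/→[m] /m/→[n].
Each target copies a feature from the following segment, so the direction is regressive.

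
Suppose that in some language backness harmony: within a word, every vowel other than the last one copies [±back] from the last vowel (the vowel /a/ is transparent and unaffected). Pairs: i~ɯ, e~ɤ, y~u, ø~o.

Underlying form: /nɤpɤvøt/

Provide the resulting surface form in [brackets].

[nepevøt]

/ɤ/ harmonizes with /ø/ ([-back]) → [e]
/ɤ/ harmonizes with /ø/ ([-back]) → [e]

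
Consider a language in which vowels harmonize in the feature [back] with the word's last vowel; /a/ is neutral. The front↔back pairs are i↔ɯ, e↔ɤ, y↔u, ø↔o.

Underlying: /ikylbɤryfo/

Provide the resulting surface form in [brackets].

[ɯkulbɤrufo]

/i/ harmonizes with /o/ ([+back]) → [ɯ]
/y/ harmonizes with /o/ ([+back]) → [u]
/y/ harmonizes with /o/ ([+back]) → [u]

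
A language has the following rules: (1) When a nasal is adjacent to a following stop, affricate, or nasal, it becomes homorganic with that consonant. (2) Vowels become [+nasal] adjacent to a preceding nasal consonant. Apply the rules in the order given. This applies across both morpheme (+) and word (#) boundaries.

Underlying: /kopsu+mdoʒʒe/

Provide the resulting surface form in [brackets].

[kopsu+ndoʒʒe]

Rule 1: /m/ before /d/ (alveolar) → [n]
After rule 1: kopsu+ndoʒʒe
Rule 2: no segment meets the rule's conditions; no change.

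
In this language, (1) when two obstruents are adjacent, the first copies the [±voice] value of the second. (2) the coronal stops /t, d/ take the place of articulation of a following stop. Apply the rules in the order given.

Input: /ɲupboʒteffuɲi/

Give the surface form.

[ɲubboʃteffuɲi]

Rule 1: /p/ before /b/ (voiced) → [b]
Rule 1: /ʒ/ before /t/ (voiceless) → [ʃ]
After rule 1: ɲubboʃteffuɲi
Rule 2: no segment meets the rule's conditions; no change.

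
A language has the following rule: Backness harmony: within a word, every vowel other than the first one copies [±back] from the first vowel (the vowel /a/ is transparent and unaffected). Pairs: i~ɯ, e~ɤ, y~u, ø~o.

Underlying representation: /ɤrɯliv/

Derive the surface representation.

/i/ harmonizes with /ɤ/ ([+back]) → [ɯ]

[ɤrɯlɯv]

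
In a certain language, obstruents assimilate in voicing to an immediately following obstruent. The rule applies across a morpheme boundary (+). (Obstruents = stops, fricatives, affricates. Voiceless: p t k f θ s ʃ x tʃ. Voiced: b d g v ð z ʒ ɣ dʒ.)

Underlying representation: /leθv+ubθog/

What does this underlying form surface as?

[leðv+upθog]

/θ/ before /v/ (voiced) → [ð]
/b/ before /θ/ (voiceless) → [p]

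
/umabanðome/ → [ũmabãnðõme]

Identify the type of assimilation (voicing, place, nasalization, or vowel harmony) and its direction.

/u/→[ũ] /a/→[ã] /o/→[õ].
Each target copies a feature from the following segment, so the direction is regressive.

nasalization, regressive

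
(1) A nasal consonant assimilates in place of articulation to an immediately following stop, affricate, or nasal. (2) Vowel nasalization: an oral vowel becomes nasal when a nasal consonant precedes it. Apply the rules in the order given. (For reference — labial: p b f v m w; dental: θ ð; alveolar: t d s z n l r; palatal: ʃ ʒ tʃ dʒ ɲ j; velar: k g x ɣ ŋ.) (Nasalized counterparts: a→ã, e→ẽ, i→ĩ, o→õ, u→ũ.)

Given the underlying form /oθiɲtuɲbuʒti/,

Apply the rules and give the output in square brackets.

Rule 1: /ɲ/ before /t/ (alveolar) → [n]
Rule 1: /ɲ/ before /b/ (labial) → [m]
After rule 1: oθintumbuʒti
Rule 2: no segment meets the rule's conditions; no change.

[oθintumbuʒti]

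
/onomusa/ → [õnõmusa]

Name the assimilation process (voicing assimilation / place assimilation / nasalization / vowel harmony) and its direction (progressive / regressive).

nasalization, regressive

/o/→[õ] /o/→[õ].
Each target copies a feature from the following segment, so the direction is regressive.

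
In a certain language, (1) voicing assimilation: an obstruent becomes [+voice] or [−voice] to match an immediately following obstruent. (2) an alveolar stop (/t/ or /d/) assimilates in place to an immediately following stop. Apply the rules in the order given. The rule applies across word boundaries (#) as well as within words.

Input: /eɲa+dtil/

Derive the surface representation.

[eɲa+ttil]

Rule 1: /d/ before /t/ (voiceless) → [t]
After rule 1: eɲa+ttil
Rule 2: no segment meets the rule's conditions; no change.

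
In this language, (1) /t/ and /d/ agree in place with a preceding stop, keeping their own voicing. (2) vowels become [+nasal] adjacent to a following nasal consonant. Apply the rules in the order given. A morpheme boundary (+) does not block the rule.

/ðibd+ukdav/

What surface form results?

Rule 1: /d/ after /b/ (labial) → [b]
Rule 1: /d/ after /k/ (velar) → [g]
After rule 1: ðibb+ukgav
Rule 2: no segment meets the rule's conditions; no change.

[ðibb+ukgav]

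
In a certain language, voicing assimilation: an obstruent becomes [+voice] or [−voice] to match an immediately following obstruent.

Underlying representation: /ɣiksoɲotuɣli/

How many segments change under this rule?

0

No segment meets the rule's conditions.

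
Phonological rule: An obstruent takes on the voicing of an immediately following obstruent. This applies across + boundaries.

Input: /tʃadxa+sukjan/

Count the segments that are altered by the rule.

/d/ before /x/ (voiceless) → [t]
1 segment changes.

1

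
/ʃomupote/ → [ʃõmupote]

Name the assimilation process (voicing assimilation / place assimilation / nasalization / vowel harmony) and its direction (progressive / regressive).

/o/→[õ].
Each target copies a feature from the following segment, so the direction is regressive.

nasalization, regressive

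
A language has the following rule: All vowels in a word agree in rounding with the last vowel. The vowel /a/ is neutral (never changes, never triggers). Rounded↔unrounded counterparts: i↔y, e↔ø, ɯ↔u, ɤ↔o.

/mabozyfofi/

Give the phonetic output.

[mabɤzifɤfi]

/o/ harmonizes with /i/ ([-round]) → [ɤ]
/y/ harmonizes with /i/ ([-round]) → [i]
/o/ harmonizes with /i/ ([-round]) → [ɤ]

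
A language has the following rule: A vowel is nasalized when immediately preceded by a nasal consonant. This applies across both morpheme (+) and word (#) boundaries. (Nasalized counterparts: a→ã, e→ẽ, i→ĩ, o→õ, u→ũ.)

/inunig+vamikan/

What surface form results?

[inũnĩg+vamĩkan]

/u/ after nasal /n/ → [ũ]
/i/ after nasal /n/ → [ĩ]
/i/ after nasal /m/ → [ĩ]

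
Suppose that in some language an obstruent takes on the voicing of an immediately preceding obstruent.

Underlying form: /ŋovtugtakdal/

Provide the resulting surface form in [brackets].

/t/ after /v/ (voiced) → [d]
/t/ after /g/ (voiced) → [d]
/d/ after /k/ (voiceless) → [t]

[ŋovdugdaktal]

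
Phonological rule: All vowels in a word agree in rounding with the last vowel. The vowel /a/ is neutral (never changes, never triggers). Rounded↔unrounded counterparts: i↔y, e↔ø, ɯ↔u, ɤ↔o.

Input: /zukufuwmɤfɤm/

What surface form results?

[zɯkɯfɯwmɤfɤm]

/u/ harmonizes with /ɤ/ ([-round]) → [ɯ]
/u/ harmonizes with /ɤ/ ([-round]) → [ɯ]
/u/ harmonizes with /ɤ/ ([-round]) → [ɯ]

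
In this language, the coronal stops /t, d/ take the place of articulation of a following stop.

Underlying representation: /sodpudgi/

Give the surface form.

[sobpuggi]

/d/ before /p/ (labial) → [b]
/d/ before /g/ (velar) → [g]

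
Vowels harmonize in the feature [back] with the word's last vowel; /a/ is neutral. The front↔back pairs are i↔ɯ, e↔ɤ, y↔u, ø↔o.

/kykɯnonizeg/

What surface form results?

[kykinønizeg]

/ɯ/ harmonizes with /e/ ([-back]) → [i]
/o/ harmonizes with /e/ ([-back]) → [ø]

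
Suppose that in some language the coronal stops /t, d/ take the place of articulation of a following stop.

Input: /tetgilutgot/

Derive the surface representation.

[tekgilukgot]

/t/ before /g/ (velar) → [k]
/t/ before /g/ (velar) → [k]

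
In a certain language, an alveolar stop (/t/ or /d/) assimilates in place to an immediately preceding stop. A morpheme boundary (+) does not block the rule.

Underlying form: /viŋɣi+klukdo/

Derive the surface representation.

[viŋɣi+klukgo]

/d/ after /k/ (velar) → [g]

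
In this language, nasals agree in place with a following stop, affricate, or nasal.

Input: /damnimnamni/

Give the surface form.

/m/ before /n/ (alveolar) → [n]
/m/ before /n/ (alveolar) → [n]
/m/ before /n/ (alveolar) → [n]

[danninnanni]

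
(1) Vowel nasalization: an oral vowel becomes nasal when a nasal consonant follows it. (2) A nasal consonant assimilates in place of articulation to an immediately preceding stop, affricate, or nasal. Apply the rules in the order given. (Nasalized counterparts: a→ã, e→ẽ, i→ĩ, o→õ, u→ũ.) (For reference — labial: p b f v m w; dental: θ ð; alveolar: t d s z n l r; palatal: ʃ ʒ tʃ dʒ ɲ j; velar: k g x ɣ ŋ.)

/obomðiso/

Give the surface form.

[obõmðiso]

Rule 1: /o/ before nasal /m/ → [õ]
After rule 1: obõmðiso
Rule 2: no segment meets the rule's conditions; no change.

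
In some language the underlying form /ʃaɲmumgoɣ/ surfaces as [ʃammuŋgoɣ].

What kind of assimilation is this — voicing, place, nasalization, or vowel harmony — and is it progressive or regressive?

/ɲ/→[m] /m/→[ŋ].
Each target copies a feature from the following segment, so the direction is regressive.

place assimilation, regressive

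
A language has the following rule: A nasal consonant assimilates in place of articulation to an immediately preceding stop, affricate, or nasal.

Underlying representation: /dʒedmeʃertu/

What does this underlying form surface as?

[dʒedneʃertu]

/m/ after /d/ (alveolar) → [n]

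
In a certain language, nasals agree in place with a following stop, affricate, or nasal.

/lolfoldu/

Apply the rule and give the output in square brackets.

no segment meets the rule's conditions; no change.

[lolfoldu]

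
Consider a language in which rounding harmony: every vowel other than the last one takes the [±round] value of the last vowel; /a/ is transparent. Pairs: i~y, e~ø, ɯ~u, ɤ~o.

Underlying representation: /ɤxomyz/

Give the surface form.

/ɤ/ harmonizes with /y/ ([+round]) → [o]

[oxomyz]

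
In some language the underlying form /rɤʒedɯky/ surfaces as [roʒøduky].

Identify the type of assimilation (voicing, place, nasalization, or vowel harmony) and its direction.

/ɤ/→[o] /e/→[ø] /ɯ/→[u].
Vowels agree with the last vowel, so the harmony is regressive.

vowel harmony, regressive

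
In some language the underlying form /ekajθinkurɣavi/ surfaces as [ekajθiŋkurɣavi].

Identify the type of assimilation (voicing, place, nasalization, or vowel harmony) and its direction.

place assimilation, regressive

/n/→[ŋ].
Each target copies a feature from the following segment, so the direction is regressive.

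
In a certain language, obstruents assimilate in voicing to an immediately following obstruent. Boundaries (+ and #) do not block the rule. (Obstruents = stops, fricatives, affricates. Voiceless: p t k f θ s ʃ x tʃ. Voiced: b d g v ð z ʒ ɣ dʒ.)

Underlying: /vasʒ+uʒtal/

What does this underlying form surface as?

/s/ before /ʒ/ (voiced) → [z]
/ʒ/ before /t/ (voiceless) → [ʃ]

[vazʒ+uʃtal]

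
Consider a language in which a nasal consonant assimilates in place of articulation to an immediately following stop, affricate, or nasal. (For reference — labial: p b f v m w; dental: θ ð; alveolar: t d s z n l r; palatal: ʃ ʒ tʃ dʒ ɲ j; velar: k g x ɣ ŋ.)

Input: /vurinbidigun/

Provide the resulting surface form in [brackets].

/n/ before /b/ (labial) → [m]

[vurimbidigun]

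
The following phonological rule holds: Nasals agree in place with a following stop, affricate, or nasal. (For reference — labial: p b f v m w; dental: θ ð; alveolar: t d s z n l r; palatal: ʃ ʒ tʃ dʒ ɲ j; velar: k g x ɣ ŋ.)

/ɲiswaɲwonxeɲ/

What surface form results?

[ɲiswaɲwonxeɲ]

no segment meets the rule's conditions; no change.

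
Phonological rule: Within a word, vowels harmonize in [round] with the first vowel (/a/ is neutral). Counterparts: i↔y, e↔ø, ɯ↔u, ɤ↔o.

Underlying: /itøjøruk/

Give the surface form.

[itejerɯk]

/ø/ harmonizes with /i/ ([-round]) → [e]
/ø/ harmonizes with /i/ ([-round]) → [e]
/u/ harmonizes with /i/ ([-round]) → [ɯ]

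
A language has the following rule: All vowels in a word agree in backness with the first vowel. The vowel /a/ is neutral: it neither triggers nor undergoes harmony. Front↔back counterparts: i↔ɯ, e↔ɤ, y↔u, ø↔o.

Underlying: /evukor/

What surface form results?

[evykør]

/u/ harmonizes with /e/ ([-back]) → [y]
/o/ harmonizes with /e/ ([-back]) → [ø]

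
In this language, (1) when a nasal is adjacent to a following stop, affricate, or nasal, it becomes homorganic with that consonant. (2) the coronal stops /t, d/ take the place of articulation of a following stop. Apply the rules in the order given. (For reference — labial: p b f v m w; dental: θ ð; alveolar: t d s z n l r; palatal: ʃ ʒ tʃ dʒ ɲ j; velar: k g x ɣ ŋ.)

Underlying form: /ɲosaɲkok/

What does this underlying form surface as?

Rule 1: /ɲ/ before /k/ (velar) → [ŋ]
After rule 1: ɲosaŋkok
Rule 2: no segment meets the rule's conditions; no change.

[ɲosaŋkok]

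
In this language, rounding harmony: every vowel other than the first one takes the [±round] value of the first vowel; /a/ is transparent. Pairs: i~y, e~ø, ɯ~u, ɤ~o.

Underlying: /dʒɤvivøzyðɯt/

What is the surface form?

[dʒɤviveziðɯt]

/ø/ harmonizes with /ɤ/ ([-round]) → [e]
/y/ harmonizes with /ɤ/ ([-round]) → [i]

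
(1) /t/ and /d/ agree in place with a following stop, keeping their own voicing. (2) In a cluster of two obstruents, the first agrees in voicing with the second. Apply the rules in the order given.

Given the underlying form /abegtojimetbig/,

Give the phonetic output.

[abektojimebbig]

Rule 1: /t/ before /b/ (labial) → [p]
After rule 1: abegtojimepbig
Rule 2: /g/ before /t/ (voiceless) → [k]
Rule 2: /p/ before /b/ (voiced) → [b]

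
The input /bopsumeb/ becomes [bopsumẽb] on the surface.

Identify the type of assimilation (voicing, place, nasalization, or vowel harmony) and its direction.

/e/→[ẽ].
Each target copies a feature from the preceding segment, so the direction is progressive.

nasalization, progressive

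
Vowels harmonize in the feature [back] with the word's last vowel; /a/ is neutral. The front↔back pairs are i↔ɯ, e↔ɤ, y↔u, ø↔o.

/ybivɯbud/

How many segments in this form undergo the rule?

/y/ harmonizes with /u/ ([+back]) → [u]
/i/ harmonizes with /u/ ([+back]) → [ɯ]
2 segments change.

2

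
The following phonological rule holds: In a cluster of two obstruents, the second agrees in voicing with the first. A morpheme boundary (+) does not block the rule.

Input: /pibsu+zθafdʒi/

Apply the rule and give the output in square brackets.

/s/ after /b/ (voiced) → [z]
/θ/ after /z/ (voiced) → [ð]
/dʒ/ after /f/ (voiceless) → [tʃ]

[pibzu+zðaftʃi]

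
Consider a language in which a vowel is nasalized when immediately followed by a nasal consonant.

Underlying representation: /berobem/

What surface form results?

[berobẽm]

/e/ before nasal /m/ → [ẽ]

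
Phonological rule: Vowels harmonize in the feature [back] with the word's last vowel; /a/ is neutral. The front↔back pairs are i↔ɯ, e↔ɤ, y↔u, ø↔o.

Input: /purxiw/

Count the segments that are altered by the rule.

/u/ harmonizes with /i/ ([-back]) → [y]
1 segment changes.

1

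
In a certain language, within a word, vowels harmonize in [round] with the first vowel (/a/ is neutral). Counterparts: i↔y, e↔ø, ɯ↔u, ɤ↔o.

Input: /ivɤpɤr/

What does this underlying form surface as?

no segment meets the rule's conditions; no change.

[ivɤpɤr]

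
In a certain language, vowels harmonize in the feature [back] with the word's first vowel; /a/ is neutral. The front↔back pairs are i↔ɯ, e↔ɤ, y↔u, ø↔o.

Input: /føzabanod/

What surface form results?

[føzabanød]

/o/ harmonizes with /ø/ ([-back]) → [ø]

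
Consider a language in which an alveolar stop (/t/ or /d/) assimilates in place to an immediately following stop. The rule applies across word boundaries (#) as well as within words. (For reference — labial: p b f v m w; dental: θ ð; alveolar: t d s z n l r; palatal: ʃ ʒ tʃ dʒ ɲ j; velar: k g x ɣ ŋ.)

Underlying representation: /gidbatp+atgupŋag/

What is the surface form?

/d/ before /b/ (labial) → [b]
/t/ before /p/ (labial) → [p]
/t/ before /g/ (velar) → [k]

[gibbapp+akgupŋag]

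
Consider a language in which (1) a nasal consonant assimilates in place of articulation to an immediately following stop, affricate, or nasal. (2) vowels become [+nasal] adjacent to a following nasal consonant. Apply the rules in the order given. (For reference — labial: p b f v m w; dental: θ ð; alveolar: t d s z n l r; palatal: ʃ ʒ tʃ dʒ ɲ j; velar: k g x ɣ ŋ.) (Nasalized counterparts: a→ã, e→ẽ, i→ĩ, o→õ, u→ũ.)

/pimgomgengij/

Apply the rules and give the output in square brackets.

[pĩŋgõŋgẽŋgij]

Rule 1: /m/ before /g/ (velar) → [ŋ]
Rule 1: /m/ before /g/ (velar) → [ŋ]
Rule 1: /n/ before /g/ (velar) → [ŋ]
After rule 1: piŋgoŋgeŋgij
Rule 2: /i/ before nasal /ŋ/ → [ĩ]
Rule 2: /o/ before nasal /ŋ/ → [õ]
Rule 2: /e/ before nasal /ŋ/ → [ẽ]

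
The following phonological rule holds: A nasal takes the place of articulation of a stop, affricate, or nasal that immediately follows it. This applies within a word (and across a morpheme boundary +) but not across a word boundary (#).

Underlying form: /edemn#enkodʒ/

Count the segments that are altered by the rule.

/m/ before /n/ (alveolar) → [n]
/n/ before /k/ (velar) → [ŋ]
2 segments change.

2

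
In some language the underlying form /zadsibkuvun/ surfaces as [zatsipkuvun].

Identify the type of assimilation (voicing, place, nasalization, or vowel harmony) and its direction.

voicing assimilation, regressive

/d/→[t] /b/→[p].
Each target copies a feature from the following segment, so the direction is regressive.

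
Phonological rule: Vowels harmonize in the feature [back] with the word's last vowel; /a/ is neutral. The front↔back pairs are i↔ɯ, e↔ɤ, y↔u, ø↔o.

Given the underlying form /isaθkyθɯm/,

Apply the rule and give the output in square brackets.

/i/ harmonizes with /ɯ/ ([+back]) → [ɯ]
/y/ harmonizes with /ɯ/ ([+back]) → [u]

[ɯsaθkuθɯm]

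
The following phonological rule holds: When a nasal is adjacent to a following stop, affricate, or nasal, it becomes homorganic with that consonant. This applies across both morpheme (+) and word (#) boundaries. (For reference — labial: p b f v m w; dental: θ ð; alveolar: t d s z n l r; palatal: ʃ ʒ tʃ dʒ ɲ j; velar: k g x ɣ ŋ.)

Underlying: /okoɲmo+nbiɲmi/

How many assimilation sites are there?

3

/ɲ/ before /m/ (labial) → [m]
/n/ before /b/ (labial) → [m]
/ɲ/ before /m/ (labial) → [m]
3 segments change.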